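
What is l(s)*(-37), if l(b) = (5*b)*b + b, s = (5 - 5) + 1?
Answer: -222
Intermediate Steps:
s = 1 (s = 0 + 1 = 1)
l(b) = b + 5*b**2 (l(b) = 5*b**2 + b = b + 5*b**2)
l(s)*(-37) = (1*(1 + 5*1))*(-37) = (1*(1 + 5))*(-37) = (1*6)*(-37) = 6*(-37) = -222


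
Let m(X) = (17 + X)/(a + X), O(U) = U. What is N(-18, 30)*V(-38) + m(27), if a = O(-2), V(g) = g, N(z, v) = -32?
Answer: 30444/25 ≈ 1217.8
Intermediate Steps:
a = -2
m(X) = (17 + X)/(-2 + X)
N(-18, 30)*V(-38) + m(27) = -32*(-38) + (17 + 27)/(-2 + 27) = 1216 + 44/25 = 30444/25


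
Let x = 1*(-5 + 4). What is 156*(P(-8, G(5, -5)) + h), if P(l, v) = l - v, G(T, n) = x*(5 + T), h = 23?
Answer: 3900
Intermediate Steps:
x = -1 (x = 1*(-1) = -1)
G(T, n) = -5 - T (G(T, n) = -(5 + T) = -5 - T)
156*(P(-8, G(5, -5)) + h) = 156*((-8 - (-5 - 1*5)) + 23) = 156*((-8 - (-5 - 5)) + 23) = 156*((-8 - 1*(-10)) + 23) = 156*((-8 + 10) + 23) = 156*(2 + 23) = 156*25 = 3900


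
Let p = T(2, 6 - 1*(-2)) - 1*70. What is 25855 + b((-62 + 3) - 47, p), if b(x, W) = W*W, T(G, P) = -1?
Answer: 30896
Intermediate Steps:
p = -71 (p = -1 - 1*70 = -1 - 70 = -71)
b(x, W) = W²
25855 + b((-62 + 3) - 47, p) = 25855 + (-71)² = 25855 + 5041 = 30896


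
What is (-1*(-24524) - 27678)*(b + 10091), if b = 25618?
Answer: -112626186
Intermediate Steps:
(-1*(-24524) - 27678)*(b + 10091) = (-1*(-24524) - 27678)*(25618 + 10091) = (24524 - 27678)*35709 = -3154*35709 = -112626186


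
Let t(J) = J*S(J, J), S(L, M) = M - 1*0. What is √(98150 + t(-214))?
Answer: 3*√15994 ≈ 379.40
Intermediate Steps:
S(L, M) = M (S(L, M) = M + 0 = M)
t(J) = J² (t(J) = J*J = J²)
√(98150 + t(-214)) = √(98150 + (-214)²) = √(98150 + 45796) = √143946 = 3*√15994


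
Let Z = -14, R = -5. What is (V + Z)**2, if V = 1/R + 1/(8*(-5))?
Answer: 323761/1600 ≈ 202.35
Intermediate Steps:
V = -9/40 (V = 1/(-5) + 1/(8*(-5)) = 1*(-1/5) + (1/8)*(-1/5) = -1/5 - 1/40 = -9/40 ≈ -0.22500)
(V + Z)**2 = (-9/40 - 14)**2 = (-569/40)**2 = 323761/1600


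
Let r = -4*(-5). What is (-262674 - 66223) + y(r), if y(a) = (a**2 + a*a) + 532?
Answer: -327565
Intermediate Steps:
r = 20
y(a) = 532 + 2*a**2 (y(a) = (a**2 + a**2) + 532 = 2*a**2 + 532 = 532 + 2*a**2)
(-262674 - 66223) + y(r) = (-262674 - 66223) + (532 + 2*20**2) = -328897 + (532 + 2*400) = -328897 + (532 + 800) = -328897 + 1332 = -327565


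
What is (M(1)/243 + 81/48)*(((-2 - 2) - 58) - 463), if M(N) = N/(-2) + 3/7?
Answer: -1147975/1296 ≈ -885.78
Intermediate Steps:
M(N) = 3/7 - N/2 (M(N) = N*(-½) + 3*(⅐) = -N/2 + 3/7 = 3/7 - N/2)
(M(1)/243 + 81/48)*(((-2 - 2) - 58) - 463) = ((3/7 - ½*1)/243 + 81/48)*(((-2 - 2) - 58) - 463) = ((3/7 - ½)*(1/243) + 81*(1/48))*((-4 - 58) - 463) = (-1/14*1/243 + 27/16)*(-62 - 463) = (-1/3402 + 27/16)*(-525) = (45919/27216)*(-525) = -1147975/1296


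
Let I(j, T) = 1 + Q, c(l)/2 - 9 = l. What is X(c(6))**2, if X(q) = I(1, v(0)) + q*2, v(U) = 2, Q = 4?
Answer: 4225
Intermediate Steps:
c(l) = 18 + 2*l
I(j, T) = 5 (I(j, T) = 1 + 4 = 5)
X(q) = 5 + 2*q (X(q) = 5 + q*2 = 5 + 2*q)
X(c(6))**2 = (5 + 2*(18 + 2*6))**2 = (5 + 2*(18 + 12))**2 = (5 + 2*30)**2 = (5 + 60)**2 = 65**2 = 4225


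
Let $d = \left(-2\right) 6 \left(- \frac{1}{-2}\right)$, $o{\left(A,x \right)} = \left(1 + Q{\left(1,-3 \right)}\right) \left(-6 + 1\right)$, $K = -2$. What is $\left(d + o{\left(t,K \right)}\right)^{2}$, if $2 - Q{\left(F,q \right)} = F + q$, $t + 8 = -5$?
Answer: $961$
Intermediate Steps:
$t = -13$ ($t = -8 - 5 = -13$)
$Q{\left(F,q \right)} = 2 - F - q$ ($Q{\left(F,q \right)} = 2 - \left(F + q\right) = 2 - F - q$)
$o{\left(A,x \right)} = -25$ ($o{\left(A,x \right)} = \left(1 - -4\right) \left(-6 + 1\right) = \left(1 + \left(2 - 1 + 3\right)\right) \left(-5\right) = \left(1 + 4\right) \left(-5\right) = 5 \left(-5\right) = -25$)
$d = -6$ ($d = - 12 \left(\left(-1\right) \left(- \frac{1}{2}\right)\right) = \left(-12\right) \frac{1}{2} = -6$)
$\left(d + o{\left(t,K \right)}\right)^{2} = \left(-6 - 25\right)^{2} = \left(-31\right)^{2} = 961$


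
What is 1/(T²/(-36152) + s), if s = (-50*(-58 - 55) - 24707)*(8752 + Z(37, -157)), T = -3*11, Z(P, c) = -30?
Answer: -36152/6009010248497 ≈ -6.0163e-9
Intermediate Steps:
T = -33
s = -166215154 (s = (-50*(-58 - 55) - 24707)*(8752 - 30) = (-50*(-113) - 24707)*8722 = (5650 - 24707)*8722 = -19057*8722 = -166215154)
1/(T²/(-36152) + s) = 1/((-33)²/(-36152) - 166215154) = 1/(1089*(-1/36152) - 166215154) = 1/(-1089/36152 - 166215154) = 1/(-6009010248497/36152) = -36152/6009010248497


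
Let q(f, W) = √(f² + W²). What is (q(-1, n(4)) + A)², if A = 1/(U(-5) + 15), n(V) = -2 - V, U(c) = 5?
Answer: 14801/400 + √37/10 ≈ 37.611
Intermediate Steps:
q(f, W) = √(W² + f²)
A = 1/20 (A = 1/(5 + 15) = 1/20 ≈ 0.050000)
(q(-1, n(4)) + A)² = (√((-2 - 1*4)² + (-1)²) + 1/20)² = (√((-2 - 4)² + 1) + 1/20)² = (√((-6)² + 1) + 1/20)² = (√(36 + 1) + 1/20)² = (√37 + 1/20)² = (1/20 + √37)²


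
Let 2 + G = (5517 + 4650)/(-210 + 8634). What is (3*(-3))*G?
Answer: 2227/312 ≈ 7.1378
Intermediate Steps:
G = -2227/2808 (G = -2 + (5517 + 4650)/(-210 + 8634) = -2 + 10167/8424 = -2 + 10167*(1/8424) = -2 + 3389/2808 = -2227/2808 ≈ -0.79309)
(3*(-3))*G = (3*(-3))*(-2227/2808) = -9*(-2227/2808) = 2227/312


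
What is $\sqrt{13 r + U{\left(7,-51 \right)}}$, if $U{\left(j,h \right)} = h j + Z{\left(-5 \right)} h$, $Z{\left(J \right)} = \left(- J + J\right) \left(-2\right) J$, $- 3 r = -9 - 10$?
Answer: $\frac{2 i \sqrt{618}}{3} \approx 16.573 i$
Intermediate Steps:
$r = \frac{19}{3}$ ($r = - \frac{-9 - 10}{3} = \left(- \frac{1}{3}\right) \left(-19\right) = \frac{19}{3} \approx 6.3333$)
$Z{\left(J \right)} = 0$ ($Z{\left(J \right)} = 0 \left(-2\right) J = 0 J = 0$)
$U{\left(j,h \right)} = h j$ ($U{\left(j,h \right)} = h j + 0 h = h j + 0 = h j$)
$\sqrt{13 r + U{\left(7,-51 \right)}} = \sqrt{13 \cdot \frac{19}{3} - 357} = \sqrt{\frac{247}{3} - 357} = \sqrt{- \frac{824}{3}} = \frac{2 i \sqrt{618}}{3}$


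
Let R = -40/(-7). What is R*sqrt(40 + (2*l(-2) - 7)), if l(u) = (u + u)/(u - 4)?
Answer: 40*sqrt(309)/21 ≈ 33.483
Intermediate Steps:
R = 40/7 (R = -40*(-1/7) = 40/7 ≈ 5.7143)
l(u) = 2*u/(-4 + u) (l(u) = (2*u)/(-4 + u) = 2*u/(-4 + u))
R*sqrt(40 + (2*l(-2) - 7)) = 40*sqrt(40 + (2*(2*(-2)/(-4 - 2)) - 7))/7 = 40*sqrt(40 + (2*(2*(-2)/(-6)) - 7))/7 = 40*sqrt(40 + (2*(2*(-2)*(-1/6)) - 7))/7 = 40*sqrt(40 + (2*(2/3) - 7))/7 = 40*sqrt(40 + (4/3 - 7))/7 = 40*sqrt(40 - 17/3)/7 = 40*sqrt(103/3)/7 = 40*(sqrt(309)/3)/7 = 40*sqrt(309)/21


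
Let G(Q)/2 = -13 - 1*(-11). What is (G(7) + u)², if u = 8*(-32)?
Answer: 67600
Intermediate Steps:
u = -256
G(Q) = -4 (G(Q) = 2*(-13 - 1*(-11)) = 2*(-13 + 11) = 2*(-2) = -4)
(G(7) + u)² = (-4 - 256)² = (-260)² = 67600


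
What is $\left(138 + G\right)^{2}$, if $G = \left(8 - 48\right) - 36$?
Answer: $3844$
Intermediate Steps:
$G = -76$ ($G = -40 - 36 = -76$)
$\left(138 + G\right)^{2} = \left(138 - 76\right)^{2} = 62^{2} = 3844$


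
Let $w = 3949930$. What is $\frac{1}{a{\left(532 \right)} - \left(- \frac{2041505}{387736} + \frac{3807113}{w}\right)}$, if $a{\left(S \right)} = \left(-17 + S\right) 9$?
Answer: $\frac{765765029240}{3552614734066641} \approx 0.00021555$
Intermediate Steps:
$a{\left(S \right)} = -153 + 9 S$
$\frac{1}{a{\left(532 \right)} - \left(- \frac{2041505}{387736} + \frac{3807113}{w}\right)} = \frac{1}{\left(-153 + 9 \cdot 532\right) - \left(- \frac{2041505}{387736} + \frac{3807113}{3949930}\right)} = \frac{1}{\left(-153 + 4788\right) - - \frac{3293823539241}{765765029240}} = \frac{1}{4635 + \left(\frac{2041505}{387736} - \frac{3807113}{3949930}\right)} = \frac{1}{4635 + \frac{3293823539241}{765765029240}} = \frac{1}{\frac{3552614734066641}{765765029240}} = \frac{765765029240}{3552614734066641}$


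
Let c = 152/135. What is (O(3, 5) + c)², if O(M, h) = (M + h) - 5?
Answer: 310249/18225 ≈ 17.023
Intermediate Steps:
O(M, h) = -5 + M + h
c = 152/135 (c = 152*(1/135) = 152/135 ≈ 1.1259)
(O(3, 5) + c)² = ((-5 + 3 + 5) + 152/135)² = (3 + 152/135)² = (557/135)² = 310249/18225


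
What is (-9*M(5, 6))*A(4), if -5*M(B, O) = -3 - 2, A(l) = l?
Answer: -36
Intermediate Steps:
M(B, O) = 1 (M(B, O) = -(-3 - 2)/5 = -⅕*(-5) = 1)
(-9*M(5, 6))*A(4) = -9*1*4 = -9*4 = -36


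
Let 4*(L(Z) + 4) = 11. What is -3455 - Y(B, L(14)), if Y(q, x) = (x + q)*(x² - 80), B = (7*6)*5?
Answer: 826805/64 ≈ 12919.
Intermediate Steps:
L(Z) = -5/4 (L(Z) = -4 + (¼)*11 = -4 + 11/4 = -5/4)
B = 210 (B = 42*5 = 210)
Y(q, x) = (-80 + x²)*(q + x) (Y(q, x) = (q + x)*(-80 + x²) = (-80 + x²)*(q + x))
-3455 - Y(B, L(14)) = -3455 - ((-5/4)³ - 80*210 - 80*(-5/4) + 210*(-5/4)²) = -3455 - (-125/64 - 16800 + 100 + 210*(25/16)) = -3455 - (-125/64 - 16800 + 100 + 2625/8) = -3455 - 1*(-1047925/64) = -3455 + 1047925/64 = 826805/64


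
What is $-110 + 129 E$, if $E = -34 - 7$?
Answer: $-5399$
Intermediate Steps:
$E = -41$ ($E = -34 - 7 = -41$)
$-110 + 129 E = -110 + 129 \left(-41\right) = -110 - 5289 = -5399$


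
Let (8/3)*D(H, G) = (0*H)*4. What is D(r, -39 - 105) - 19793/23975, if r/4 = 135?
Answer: -19793/23975 ≈ -0.82557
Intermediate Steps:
r = 540 (r = 4*135 = 540)
D(H, G) = 0 (D(H, G) = 3*((0*H)*4)/8 = 3*(0*4)/8 = (3/8)*0 = 0)
D(r, -39 - 105) - 19793/23975 = 0 - 19793/23975 = -19793/23975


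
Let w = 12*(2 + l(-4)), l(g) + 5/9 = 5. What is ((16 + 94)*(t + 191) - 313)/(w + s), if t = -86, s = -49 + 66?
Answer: 33711/283 ≈ 119.12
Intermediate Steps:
l(g) = 40/9 (l(g) = -5/9 + 5 = 40/9)
s = 17
w = 232/3 (w = 12*(2 + 40/9) = 12*(58/9) = 232/3 ≈ 77.333)
((16 + 94)*(t + 191) - 313)/(w + s) = ((16 + 94)*(-86 + 191) - 313)/(232/3 + 17) = (110*105 - 313)/(283/3) = (11550 - 313)*(3/283) = 11237*(3/283) = 33711/283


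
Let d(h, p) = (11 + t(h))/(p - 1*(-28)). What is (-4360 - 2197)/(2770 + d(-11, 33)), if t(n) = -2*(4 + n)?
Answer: -399977/168995 ≈ -2.3668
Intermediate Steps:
t(n) = -8 - 2*n
d(h, p) = (3 - 2*h)/(28 + p) (d(h, p) = (11 + (-8 - 2*h))/(p - 1*(-28)) = (3 - 2*h)/(p + 28) = (3 - 2*h)/(28 + p))
(-4360 - 2197)/(2770 + d(-11, 33)) = (-4360 - 2197)/(2770 + (3 - 2*(-11))/(28 + 33)) = -6557/(2770 + (3 + 22)/61) = -6557/(2770 + (1/61)*25) = -6557/(2770 + 25/61) = -6557/168995/61 = -6557*61/168995 = -399977/168995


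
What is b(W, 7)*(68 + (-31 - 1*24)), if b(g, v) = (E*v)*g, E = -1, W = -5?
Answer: 455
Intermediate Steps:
b(g, v) = -g*v (b(g, v) = (-v)*g = -g*v)
b(W, 7)*(68 + (-31 - 1*24)) = (-1*(-5)*7)*(68 + (-31 - 1*24)) = 35*(68 + (-31 - 24)) = 35*(68 - 55) = 35*13 = 455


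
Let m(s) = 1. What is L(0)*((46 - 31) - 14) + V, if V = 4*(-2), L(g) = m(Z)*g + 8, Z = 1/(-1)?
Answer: 0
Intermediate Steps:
Z = -1
L(g) = 8 + g (L(g) = 1*g + 8 = g + 8 = 8 + g)
V = -8
L(0)*((46 - 31) - 14) + V = (8 + 0)*((46 - 31) - 14) - 8 = 8*(15 - 14) - 8 = 8*1 - 8 = 8 - 8 = 0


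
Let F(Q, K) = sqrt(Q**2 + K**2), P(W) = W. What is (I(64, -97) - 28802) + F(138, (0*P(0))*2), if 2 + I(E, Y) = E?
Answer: -28602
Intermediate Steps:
I(E, Y) = -2 + E
F(Q, K) = sqrt(K**2 + Q**2)
(I(64, -97) - 28802) + F(138, (0*P(0))*2) = ((-2 + 64) - 28802) + sqrt(((0*0)*2)**2 + 138**2) = (62 - 28802) + sqrt((0*2)**2 + 19044) = -28740 + sqrt(0**2 + 19044) = -28740 + sqrt(0 + 19044) = -28740 + sqrt(19044) = -28740 + 138 = -28602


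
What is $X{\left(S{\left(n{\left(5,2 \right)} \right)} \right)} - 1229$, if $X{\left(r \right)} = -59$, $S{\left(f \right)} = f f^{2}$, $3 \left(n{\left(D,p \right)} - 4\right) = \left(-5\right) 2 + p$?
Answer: $-1288$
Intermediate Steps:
$n{\left(D,p \right)} = \frac{2}{3} + \frac{p}{3}$ ($n{\left(D,p \right)} = 4 + \frac{\left(-5\right) 2 + p}{3} = 4 + \frac{-10 + p}{3} = 4 + \left(- \frac{10}{3} + \frac{p}{3}\right) = \frac{2}{3} + \frac{p}{3}$)
$S{\left(f \right)} = f^{3}$
$X{\left(S{\left(n{\left(5,2 \right)} \right)} \right)} - 1229 = -59 - 1229 = -1288$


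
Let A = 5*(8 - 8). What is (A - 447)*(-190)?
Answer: 84930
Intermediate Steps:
A = 0 (A = 5*0 = 0)
(A - 447)*(-190) = (0 - 447)*(-190) = -447*(-190) = 84930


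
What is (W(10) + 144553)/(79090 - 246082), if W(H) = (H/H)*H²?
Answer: -144653/166992 ≈ -0.86623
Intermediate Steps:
W(H) = H² (W(H) = 1*H² = H²)
(W(10) + 144553)/(79090 - 246082) = (10² + 144553)/(79090 - 246082) = (100 + 144553)/(-166992) = 144653*(-1/166992) = -144653/166992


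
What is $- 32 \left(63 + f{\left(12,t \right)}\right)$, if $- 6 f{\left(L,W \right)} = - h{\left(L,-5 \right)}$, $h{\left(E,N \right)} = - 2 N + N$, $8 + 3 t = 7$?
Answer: $- \frac{6128}{3} \approx -2042.7$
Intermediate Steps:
$t = - \frac{1}{3}$ ($t = - \frac{8}{3} + \frac{1}{3} \cdot 7 = - \frac{8}{3} + \frac{7}{3} = - \frac{1}{3} \approx -0.33333$)
$h{\left(E,N \right)} = - N$
$f{\left(L,W \right)} = \frac{5}{6}$ ($f{\left(L,W \right)} = - \frac{\left(-1\right) \left(\left(-1\right) \left(-5\right)\right)}{6} = - \frac{\left(-1\right) 5}{6} = \left(- \frac{1}{6}\right) \left(-5\right) = \frac{5}{6}$)
$- 32 \left(63 + f{\left(12,t \right)}\right) = - 32 \left(63 + \frac{5}{6}\right) = \left(-32\right) \frac{383}{6} = - \frac{6128}{3}$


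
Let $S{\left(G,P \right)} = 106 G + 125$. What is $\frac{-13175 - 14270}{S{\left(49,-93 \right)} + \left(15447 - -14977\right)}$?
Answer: $- \frac{27445}{35743} \approx -0.76784$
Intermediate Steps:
$S{\left(G,P \right)} = 125 + 106 G$
$\frac{-13175 - 14270}{S{\left(49,-93 \right)} + \left(15447 - -14977\right)} = \frac{-13175 - 14270}{\left(125 + 106 \cdot 49\right) + \left(15447 - -14977\right)} = - \frac{27445}{\left(125 + 5194\right) + \left(15447 + 14977\right)} = - \frac{27445}{5319 + 30424} = - \frac{27445}{35743}$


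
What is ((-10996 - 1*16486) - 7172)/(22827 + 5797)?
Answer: -17327/14312 ≈ -1.2107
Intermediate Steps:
((-10996 - 1*16486) - 7172)/(22827 + 5797) = ((-10996 - 16486) - 7172)/28624 = (-27482 - 7172)*(1/28624) = -34654*1/28624 = -17327/14312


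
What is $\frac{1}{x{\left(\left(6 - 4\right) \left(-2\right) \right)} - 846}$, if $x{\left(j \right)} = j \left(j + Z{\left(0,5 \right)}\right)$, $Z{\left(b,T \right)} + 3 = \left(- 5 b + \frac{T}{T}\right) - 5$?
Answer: $- \frac{1}{802} \approx -0.0012469$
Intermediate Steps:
$Z{\left(b,T \right)} = -7 - 5 b$ ($Z{\left(b,T \right)} = -3 - \left(5 + 5 b - \frac{T}{T}\right) = -3 - \left(4 + 5 b\right) = -7 - 5 b$)
$x{\left(j \right)} = j \left(-7 + j\right)$ ($x{\left(j \right)} = j \left(j - 7\right) = j \left(-7 + j\right)$)
$\frac{1}{x{\left(\left(6 - 4\right) \left(-2\right) \right)} - 846} = \frac{1}{\left(6 - 4\right) \left(-2\right) \left(-7 + \left(6 - 4\right) \left(-2\right)\right) - 846} = \frac{1}{2 \left(-2\right) \left(-7 + 2 \left(-2\right)\right) - 846} = \frac{1}{- 4 \left(-7 - 4\right) - 846} = \frac{1}{\left(-4\right) \left(-11\right) - 846} = \frac{1}{44 - 846} = \frac{1}{-802} = - \frac{1}{802}$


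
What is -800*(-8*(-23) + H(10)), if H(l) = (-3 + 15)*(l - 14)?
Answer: -108800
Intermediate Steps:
H(l) = -168 + 12*l (H(l) = 12*(-14 + l) = -168 + 12*l)
-800*(-8*(-23) + H(10)) = -800*(-8*(-23) + (-168 + 12*10)) = -800*(184 + (-168 + 120)) = -800*(184 - 48) = -800*136 = -108800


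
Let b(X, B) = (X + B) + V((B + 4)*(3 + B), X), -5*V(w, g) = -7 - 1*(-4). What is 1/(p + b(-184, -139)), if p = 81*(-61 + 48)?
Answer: -5/6877 ≈ -0.00072706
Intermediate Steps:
V(w, g) = 3/5 (V(w, g) = -(-7 - 1*(-4))/5 = -(-7 + 4)/5 = -1/5*(-3) = 3/5)
b(X, B) = 3/5 + B + X (b(X, B) = (X + B) + 3/5 = (B + X) + 3/5 = 3/5 + B + X)
p = -1053 (p = 81*(-13) = -1053)
1/(p + b(-184, -139)) = 1/(-1053 + (3/5 - 139 - 184)) = 1/(-1053 - 1612/5) = 1/(-6877/5) = -5/6877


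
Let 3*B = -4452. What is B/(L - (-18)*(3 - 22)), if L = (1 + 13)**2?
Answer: 742/73 ≈ 10.164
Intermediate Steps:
L = 196 (L = 14**2 = 196)
B = -1484 (B = (1/3)*(-4452) = -1484)
B/(L - (-18)*(3 - 22)) = -1484/(196 - (-18)*(3 - 22)) = -1484/(196 - (-18)*(-19)) = -1484/(196 - 1*342) = -1484/(196 - 342) = -1484/(-146) = -1484*(-1/146) = 742/73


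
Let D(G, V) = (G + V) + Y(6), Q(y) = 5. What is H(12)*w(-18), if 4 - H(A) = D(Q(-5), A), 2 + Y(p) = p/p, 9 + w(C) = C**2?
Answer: -3780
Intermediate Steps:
w(C) = -9 + C**2
Y(p) = -1 (Y(p) = -2 + p/p = -2 + 1 = -1)
D(G, V) = -1 + G + V (D(G, V) = (G + V) - 1 = -1 + G + V)
H(A) = -A (H(A) = 4 - (-1 + 5 + A) = 4 - (4 + A) = 4 + (-4 - A) = -A)
H(12)*w(-18) = (-1*12)*(-9 + (-18)**2) = -12*(-9 + 324) = -12*315 = -3780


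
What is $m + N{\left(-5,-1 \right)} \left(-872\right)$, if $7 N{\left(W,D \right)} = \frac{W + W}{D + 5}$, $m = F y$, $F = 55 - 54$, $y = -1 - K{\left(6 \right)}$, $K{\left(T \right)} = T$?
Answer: $\frac{2131}{7} \approx 304.43$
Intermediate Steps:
$y = -7$ ($y = -1 - 6 = -7$)
$F = 1$
$m = -7$ ($m = 1 \left(-7\right) = -7$)
$N{\left(W,D \right)} = \frac{2 W}{7 \left(5 + D\right)}$ ($N{\left(W,D \right)} = \frac{\left(W + W\right) \frac{1}{D + 5}}{7} = \frac{2 W \frac{1}{5 + D}}{7} = \frac{2 W}{7 \left(5 + D\right)}$)
$m + N{\left(-5,-1 \right)} \left(-872\right) = -7 + \frac{2}{7} \left(-5\right) \frac{1}{5 - 1} \left(-872\right) = -7 + \frac{2}{7} \left(-5\right) \frac{1}{4} \left(-872\right) = -7 - - \frac{2180}{7} = -7 + \frac{2180}{7} = \frac{2131}{7}$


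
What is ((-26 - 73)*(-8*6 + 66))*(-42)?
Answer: 74844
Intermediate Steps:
((-26 - 73)*(-8*6 + 66))*(-42) = -99*(-48 + 66)*(-42) = -99*18*(-42) = -1782*(-42) = 74844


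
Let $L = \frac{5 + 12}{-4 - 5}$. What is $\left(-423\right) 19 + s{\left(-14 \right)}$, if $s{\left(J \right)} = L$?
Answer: $- \frac{72350}{9} \approx -8038.9$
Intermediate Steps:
$L = - \frac{17}{9}$ ($L = \frac{17}{-9} = 17 \left(- \frac{1}{9}\right) = - \frac{17}{9} \approx -1.8889$)
$s{\left(J \right)} = - \frac{17}{9}$
$\left(-423\right) 19 + s{\left(-14 \right)} = \left(-423\right) 19 - \frac{17}{9} = -8037 - \frac{17}{9} = - \frac{72350}{9}$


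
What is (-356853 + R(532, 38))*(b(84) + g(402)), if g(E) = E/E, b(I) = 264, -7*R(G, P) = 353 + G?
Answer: -662196840/7 ≈ -9.4600e+7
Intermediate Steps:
R(G, P) = -353/7 - G/7 (R(G, P) = -(353 + G)/7 = -353/7 - G/7)
g(E) = 1
(-356853 + R(532, 38))*(b(84) + g(402)) = (-356853 + (-353/7 - ⅐*532))*(264 + 1) = (-356853 + (-353/7 - 76))*265 = (-356853 - 885/7)*265 = -2498856/7*265 = -662196840/7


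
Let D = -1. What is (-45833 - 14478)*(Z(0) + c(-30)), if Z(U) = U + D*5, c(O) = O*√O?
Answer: 301555 + 1809330*I*√30 ≈ 3.0156e+5 + 9.9101e+6*I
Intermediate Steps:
c(O) = O^(3/2)
Z(U) = -5 + U (Z(U) = U - 1*5 = U - 5 = -5 + U)
(-45833 - 14478)*(Z(0) + c(-30)) = (-45833 - 14478)*((-5 + 0) + (-30)^(3/2)) = -60311*(-5 - 30*I*√30) = 301555 + 1809330*I*√30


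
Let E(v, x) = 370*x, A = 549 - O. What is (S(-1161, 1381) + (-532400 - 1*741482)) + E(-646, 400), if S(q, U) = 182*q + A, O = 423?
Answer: -1337058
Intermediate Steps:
A = 126 (A = 549 - 1*423 = 549 - 423 = 126)
S(q, U) = 126 + 182*q (S(q, U) = 182*q + 126 = 126 + 182*q)
(S(-1161, 1381) + (-532400 - 1*741482)) + E(-646, 400) = ((126 + 182*(-1161)) + (-532400 - 1*741482)) + 370*400 = ((126 - 211302) + (-532400 - 741482)) + 148000 = (-211176 - 1273882) + 148000 = -1485058 + 148000 = -1337058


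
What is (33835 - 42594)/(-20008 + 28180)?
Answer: -8759/8172 ≈ -1.0718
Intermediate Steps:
(33835 - 42594)/(-20008 + 28180) = -8759/8172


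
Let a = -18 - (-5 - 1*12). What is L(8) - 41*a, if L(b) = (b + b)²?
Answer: 297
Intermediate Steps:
L(b) = 4*b² (L(b) = (2*b)² = 4*b²)
a = -1 (a = -18 - (-5 - 12) = -18 - 1*(-17) = -18 + 17 = -1)
L(8) - 41*a = 4*8² - 41*(-1) = 4*64 + 41 = 256 + 41 = 297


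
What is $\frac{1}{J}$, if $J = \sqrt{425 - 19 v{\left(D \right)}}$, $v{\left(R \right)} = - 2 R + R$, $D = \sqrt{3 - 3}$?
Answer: $\frac{\sqrt{17}}{85} \approx 0.048507$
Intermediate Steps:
$D = 0$ ($D = \sqrt{0} = 0$)
$v{\left(R \right)} = - R$
$J = 5 \sqrt{17}$ ($J = \sqrt{425 - 19 \left(\left(-1\right) 0\right)} = \sqrt{425 - 0} = \sqrt{425 + 0} = \sqrt{425} = 5 \sqrt{17} \approx 20.616$)
$\frac{1}{J} = \frac{1}{5 \sqrt{17}} = \frac{\sqrt{17}}{85}$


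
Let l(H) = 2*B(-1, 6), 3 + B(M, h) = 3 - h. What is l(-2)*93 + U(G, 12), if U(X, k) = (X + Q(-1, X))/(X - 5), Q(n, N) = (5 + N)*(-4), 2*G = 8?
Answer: -1084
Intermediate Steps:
B(M, h) = -h (B(M, h) = -3 + (3 - h) = -h)
G = 4 (G = (1/2)*8 = 4)
Q(n, N) = -20 - 4*N
U(X, k) = (-20 - 3*X)/(-5 + X) (U(X, k) = (X + (-20 - 4*X))/(X - 5) = (-20 - 3*X)/(-5 + X))
l(H) = -12 (l(H) = 2*(-1*6) = 2*(-6) = -12)
l(-2)*93 + U(G, 12) = -12*93 + (-20 - 3*4)/(-5 + 4) = -1116 + (-20 - 12)/(-1) = -1116 - 1*(-32) = -1116 + 32 = -1084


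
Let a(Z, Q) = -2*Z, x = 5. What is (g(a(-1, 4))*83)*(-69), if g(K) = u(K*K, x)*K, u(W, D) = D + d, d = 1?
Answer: -68724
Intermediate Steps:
u(W, D) = 1 + D (u(W, D) = D + 1 = 1 + D)
g(K) = 6*K (g(K) = (1 + 5)*K = 6*K)
(g(a(-1, 4))*83)*(-69) = ((6*(-2*(-1)))*83)*(-69) = ((6*2)*83)*(-69) = (12*83)*(-69) = 996*(-69) = -68724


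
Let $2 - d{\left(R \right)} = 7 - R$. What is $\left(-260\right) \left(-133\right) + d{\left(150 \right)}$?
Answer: $34725$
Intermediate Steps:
$d{\left(R \right)} = -5 + R$ ($d{\left(R \right)} = 2 - \left(7 - R\right) = 2 + \left(-7 + R\right) = -5 + R$)
$\left(-260\right) \left(-133\right) + d{\left(150 \right)} = \left(-260\right) \left(-133\right) + \left(-5 + 150\right) = 34580 + 145 = 34725$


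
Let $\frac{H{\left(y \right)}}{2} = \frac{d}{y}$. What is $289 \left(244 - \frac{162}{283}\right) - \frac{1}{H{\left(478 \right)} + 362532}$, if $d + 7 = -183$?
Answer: $\frac{1725032664195543}{24520523114} \approx 70351.0$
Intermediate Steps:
$d = -190$ ($d = -7 - 183 = -190$)
$H{\left(y \right)} = - \frac{380}{y}$ ($H{\left(y \right)} = 2 \left(- \frac{190}{y}\right) = - \frac{380}{y}$)
$289 \left(244 - \frac{162}{283}\right) - \frac{1}{H{\left(478 \right)} + 362532} = 289 \left(244 - \frac{162}{283}\right) - \frac{1}{- \frac{380}{478} + 362532} = 289 \left(244 - \frac{162}{283}\right) - \frac{1}{\left(-380\right) \frac{1}{478} + 362532} = 289 \left(244 - \frac{162}{283}\right) - \frac{1}{- \frac{190}{239} + 362532} = 289 \cdot \frac{68890}{283} - \frac{1}{\frac{86644958}{239}} = \frac{19909210}{283} - \frac{239}{86644958} = \frac{1725032664195543}{24520523114}$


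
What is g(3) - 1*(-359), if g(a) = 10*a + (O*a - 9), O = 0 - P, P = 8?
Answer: 356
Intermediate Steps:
O = -8 (O = 0 - 1*8 = 0 - 8 = -8)
g(a) = -9 + 2*a (g(a) = 10*a + (-8*a - 9) = 10*a + (-9 - 8*a) = -9 + 2*a)
g(3) - 1*(-359) = (-9 + 2*3) - 1*(-359) = (-9 + 6) + 359 = -3 + 359 = 356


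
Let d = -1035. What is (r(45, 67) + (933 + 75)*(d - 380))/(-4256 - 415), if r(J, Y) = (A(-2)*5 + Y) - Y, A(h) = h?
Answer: 1426330/4671 ≈ 305.36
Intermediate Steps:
r(J, Y) = -10 (r(J, Y) = (-2*5 + Y) - Y = (-10 + Y) - Y = -10)
(r(45, 67) + (933 + 75)*(d - 380))/(-4256 - 415) = (-10 + (933 + 75)*(-1035 - 380))/(-4256 - 415) = (-10 + 1008*(-1415))/(-4671) = (-10 - 1426320)*(-1/4671) = -1426330*(-1/4671) = 1426330/4671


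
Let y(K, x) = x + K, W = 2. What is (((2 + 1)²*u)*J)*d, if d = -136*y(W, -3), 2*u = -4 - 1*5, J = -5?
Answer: 27540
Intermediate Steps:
y(K, x) = K + x
u = -9/2 (u = (-4 - 1*5)/2 = (-4 - 5)/2 = (½)*(-9) = -9/2 ≈ -4.5000)
d = 136 (d = -136*(2 - 3) = -136*(-1) = -68*(-2) = 136)
(((2 + 1)²*u)*J)*d = (((2 + 1)²*(-9/2))*(-5))*136 = ((3²*(-9/2))*(-5))*136 = ((9*(-9/2))*(-5))*136 = -81/2*(-5)*136 = (405/2)*136 = 27540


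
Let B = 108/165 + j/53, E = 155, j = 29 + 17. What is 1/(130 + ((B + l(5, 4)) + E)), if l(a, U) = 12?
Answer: 2915/870193 ≈ 0.0033498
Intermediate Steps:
j = 46
B = 4438/2915 (B = 108/165 + 46/53 = 108*(1/165) + 46*(1/53) = 36/55 + 46/53 = 4438/2915 ≈ 1.5225)
1/(130 + ((B + l(5, 4)) + E)) = 1/(130 + ((4438/2915 + 12) + 155)) = 1/(130 + (39418/2915 + 155)) = 1/(130 + 491243/2915) = 1/(870193/2915) = 2915/870193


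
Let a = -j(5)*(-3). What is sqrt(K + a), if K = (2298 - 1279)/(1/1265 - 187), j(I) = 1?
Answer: I*sqrt(137053000642)/236554 ≈ 1.565*I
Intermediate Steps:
a = 3 (a = -1*1*(-3) = -1*(-3) = 3)
K = -1289035/236554 (K = 1019/(1/1265 - 187) = 1019/(-236554/1265) = 1019*(-1265/236554) = -1289035/236554 ≈ -5.4492)
sqrt(K + a) = sqrt(-1289035/236554 + 3) = sqrt(-579373/236554) = I*sqrt(137053000642)/236554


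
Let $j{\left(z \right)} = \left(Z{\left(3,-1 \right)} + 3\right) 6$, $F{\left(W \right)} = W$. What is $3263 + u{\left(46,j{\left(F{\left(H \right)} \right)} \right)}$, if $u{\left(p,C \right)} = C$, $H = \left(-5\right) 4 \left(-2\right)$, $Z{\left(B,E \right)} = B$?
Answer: $3299$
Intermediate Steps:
$H = 40$ ($H = \left(-20\right) \left(-2\right) = 40$)
$j{\left(z \right)} = 36$ ($j{\left(z \right)} = \left(3 + 3\right) 6 = 6 \cdot 6 = 36$)
$3263 + u{\left(46,j{\left(F{\left(H \right)} \right)} \right)} = 3263 + 36 = 3299$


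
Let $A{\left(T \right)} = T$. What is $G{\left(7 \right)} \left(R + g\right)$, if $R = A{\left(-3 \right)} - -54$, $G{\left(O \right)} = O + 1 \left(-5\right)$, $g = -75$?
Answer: $-48$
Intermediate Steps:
$G{\left(O \right)} = -5 + O$ ($G{\left(O \right)} = O - 5 = -5 + O$)
$R = 51$ ($R = -3 - -54 = -3 + 54 = 51$)
$G{\left(7 \right)} \left(R + g\right) = \left(-5 + 7\right) \left(51 - 75\right) = 2 \left(-24\right) = -48$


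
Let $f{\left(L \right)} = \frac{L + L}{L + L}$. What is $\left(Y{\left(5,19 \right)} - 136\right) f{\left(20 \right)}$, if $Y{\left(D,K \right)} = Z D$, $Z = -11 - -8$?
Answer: $-151$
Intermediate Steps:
$Z = -3$ ($Z = -11 + 8 = -3$)
$f{\left(L \right)} = 1$ ($f{\left(L \right)} = \frac{2 L}{2 L} = 2 L \frac{1}{2 L} = 1$)
$Y{\left(D,K \right)} = - 3 D$
$\left(Y{\left(5,19 \right)} - 136\right) f{\left(20 \right)} = \left(\left(-3\right) 5 - 136\right) 1 = \left(-15 - 136\right) 1 = \left(-151\right) 1 = -151$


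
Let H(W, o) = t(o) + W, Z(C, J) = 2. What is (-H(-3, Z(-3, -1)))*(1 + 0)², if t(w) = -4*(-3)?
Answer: -9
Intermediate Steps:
t(w) = 12
H(W, o) = 12 + W
(-H(-3, Z(-3, -1)))*(1 + 0)² = (-(12 - 3))*(1 + 0)² = -1*9*1² = -9*1 = -9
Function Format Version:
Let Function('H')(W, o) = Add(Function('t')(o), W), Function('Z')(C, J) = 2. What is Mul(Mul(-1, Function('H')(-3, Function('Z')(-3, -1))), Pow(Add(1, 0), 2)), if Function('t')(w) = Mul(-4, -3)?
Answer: -9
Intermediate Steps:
Function('t')(w) = 12
Function('H')(W, o) = Add(12, W)
Mul(Mul(-1, Function('H')(-3, Function('Z')(-3, -1))), Pow(Add(1, 0), 2)) = Mul(Mul(-1, Add(12, -3)), Pow(Add(1, 0), 2)) = Mul(Mul(-1, 9), Pow(1, 2)) = Mul(-9, 1) = -9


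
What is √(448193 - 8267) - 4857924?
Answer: -4857924 + √439926 ≈ -4.8573e+6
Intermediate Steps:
√(448193 - 8267) - 4857924 = √439926 - 4857924 = -4857924 + √439926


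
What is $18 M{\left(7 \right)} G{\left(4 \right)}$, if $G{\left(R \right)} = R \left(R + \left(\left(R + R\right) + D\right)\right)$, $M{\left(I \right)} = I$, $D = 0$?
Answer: $6048$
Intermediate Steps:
$G{\left(R \right)} = 3 R^{2}$ ($G{\left(R \right)} = R \left(R + \left(\left(R + R\right) + 0\right)\right) = R \left(R + \left(2 R + 0\right)\right) = R \left(R + 2 R\right) = R 3 R = 3 R^{2}$)
$18 M{\left(7 \right)} G{\left(4 \right)} = 18 \cdot 7 \cdot 3 \cdot 4^{2} = 126 \cdot 3 \cdot 16 = 126 \cdot 48 = 6048$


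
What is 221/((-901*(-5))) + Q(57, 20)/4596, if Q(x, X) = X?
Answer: 16262/304485 ≈ 0.053408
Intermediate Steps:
221/((-901*(-5))) + Q(57, 20)/4596 = 221/((-901*(-5))) + 20/4596 = 221/4505 + 20*(1/4596) = 221*(1/4505) + 5/1149 = 13/265 + 5/1149 = 16262/304485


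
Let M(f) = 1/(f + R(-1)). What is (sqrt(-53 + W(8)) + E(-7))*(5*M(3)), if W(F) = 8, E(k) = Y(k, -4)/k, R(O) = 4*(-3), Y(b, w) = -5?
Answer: -25/63 - 5*I*sqrt(5)/3 ≈ -0.39683 - 3.7268*I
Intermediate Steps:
R(O) = -12
E(k) = -5/k
M(f) = 1/(-12 + f) (M(f) = 1/(f - 12) = 1/(-12 + f))
(sqrt(-53 + W(8)) + E(-7))*(5*M(3)) = (sqrt(-53 + 8) - 5/(-7))*(5/(-12 + 3)) = (sqrt(-45) - 5*(-1/7))*(5/(-9)) = (3*I*sqrt(5) + 5/7)*(5*(-1/9)) = (5/7 + 3*I*sqrt(5))*(-5/9) = -25/63 - 5*I*sqrt(5)/3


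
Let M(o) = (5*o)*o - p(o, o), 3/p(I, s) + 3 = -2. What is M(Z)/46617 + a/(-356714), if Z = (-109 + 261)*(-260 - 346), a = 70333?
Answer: 25221518975271079/27714894230 ≈ 9.1004e+5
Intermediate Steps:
p(I, s) = -3/5 (p(I, s) = 3/(-3 - 2) = 3/(-5) = 3*(-1/5) = -3/5)
Z = -92112 (Z = 152*(-606) = -92112)
M(o) = 3/5 + 5*o**2 (M(o) = (5*o)*o - 1*(-3/5) = 5*o**2 + 3/5 = 3/5 + 5*o**2)
M(Z)/46617 + a/(-356714) = (3/5 + 5*(-92112)**2)/46617 + 70333/(-356714) = (3/5 + 5*8484620544)*(1/46617) + 70333*(-1/356714) = (3/5 + 42423102720)*(1/46617) - 70333/356714 = (212115513603/5)*(1/46617) - 70333/356714 = 70705171201/77695 - 70333/356714 = 25221518975271079/27714894230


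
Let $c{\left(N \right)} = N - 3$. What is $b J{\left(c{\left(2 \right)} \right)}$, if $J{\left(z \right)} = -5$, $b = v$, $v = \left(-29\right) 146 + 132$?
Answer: $20510$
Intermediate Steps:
$c{\left(N \right)} = -3 + N$
$v = -4102$ ($v = -4234 + 132 = -4102$)
$b = -4102$
$b J{\left(c{\left(2 \right)} \right)} = \left(-4102\right) \left(-5\right) = 20510$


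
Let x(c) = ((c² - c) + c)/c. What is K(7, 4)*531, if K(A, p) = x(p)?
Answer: 2124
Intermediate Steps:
x(c) = c (x(c) = c²/c = c)
K(A, p) = p
K(7, 4)*531 = 4*531 = 2124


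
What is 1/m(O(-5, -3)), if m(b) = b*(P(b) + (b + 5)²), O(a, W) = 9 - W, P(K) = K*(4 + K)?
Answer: 1/5772 ≈ 0.00017325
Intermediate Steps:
m(b) = b*((5 + b)² + b*(4 + b)) (m(b) = b*(b*(4 + b) + (b + 5)²) = b*(b*(4 + b) + (5 + b)²) = b*((5 + b)² + b*(4 + b)))
1/m(O(-5, -3)) = 1/((9 - 1*(-3))*((5 + (9 - 1*(-3)))² + (9 - 1*(-3))*(4 + (9 - 1*(-3))))) = 1/((9 + 3)*((5 + (9 + 3))² + (9 + 3)*(4 + (9 + 3)))) = 1/(12*((5 + 12)² + 12*(4 + 12))) = 1/(12*(17² + 12*16)) = 1/(12*(289 + 192)) = 1/(12*481) = 1/5772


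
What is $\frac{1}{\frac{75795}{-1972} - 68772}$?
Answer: $- \frac{1972}{135694179} \approx -1.4533 \cdot 10^{-5}$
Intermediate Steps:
$\frac{1}{\frac{75795}{-1972} - 68772} = \frac{1}{75795 \left(- \frac{1}{1972}\right) - 68772} = \frac{1}{- \frac{75795}{1972} - 68772} = \frac{1}{- \frac{135694179}{1972}} = - \frac{1972}{135694179}$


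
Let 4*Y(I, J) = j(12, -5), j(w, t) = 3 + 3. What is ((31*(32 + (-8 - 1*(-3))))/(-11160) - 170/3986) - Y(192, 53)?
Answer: -128959/79720 ≈ -1.6176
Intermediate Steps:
j(w, t) = 6
Y(I, J) = 3/2 (Y(I, J) = (¼)*6 = 3/2)
((31*(32 + (-8 - 1*(-3))))/(-11160) - 170/3986) - Y(192, 53) = ((31*(32 + (-8 - 1*(-3))))/(-11160) - 170/3986) - 1*3/2 = ((31*(32 + (-8 + 3)))*(-1/11160) - 170*1/3986) - 3/2 = ((31*(32 - 5))*(-1/11160) - 85/1993) - 3/2 = ((31*27)*(-1/11160) - 85/1993) - 3/2 = (837*(-1/11160) - 85/1993) - 3/2 = (-3/40 - 85/1993) - 3/2 = -9379/79720 - 3/2 = -128959/79720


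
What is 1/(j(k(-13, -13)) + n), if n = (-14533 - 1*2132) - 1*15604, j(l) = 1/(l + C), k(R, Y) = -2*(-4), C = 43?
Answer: -51/1645718 ≈ -3.0990e-5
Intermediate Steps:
k(R, Y) = 8
j(l) = 1/(43 + l) (j(l) = 1/(l + 43) = 1/(43 + l))
n = -32269 (n = (-14533 - 2132) - 15604 = -16665 - 15604 = -32269)
1/(j(k(-13, -13)) + n) = 1/(1/(43 + 8) - 32269) = 1/(1/51 - 32269) = 1/(-1645718/51) = -51/1645718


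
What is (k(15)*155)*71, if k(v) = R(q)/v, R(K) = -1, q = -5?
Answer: -2201/3 ≈ -733.67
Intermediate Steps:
k(v) = -1/v
(k(15)*155)*71 = (-1/15*155)*71 = (-1*1/15*155)*71 = -1/15*155*71 = -31/3*71 = -2201/3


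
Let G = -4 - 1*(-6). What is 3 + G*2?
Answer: 7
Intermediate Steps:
G = 2 (G = -4 + 6 = 2)
3 + G*2 = 3 + 2*2 = 3 + 4 = 7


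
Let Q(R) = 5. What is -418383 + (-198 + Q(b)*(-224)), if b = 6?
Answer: -419701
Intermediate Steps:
-418383 + (-198 + Q(b)*(-224)) = -418383 + (-198 + 5*(-224)) = -418383 + (-198 - 1120) = -418383 - 1318 = -419701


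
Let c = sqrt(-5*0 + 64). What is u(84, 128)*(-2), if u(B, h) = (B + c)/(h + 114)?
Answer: -92/121 ≈ -0.76033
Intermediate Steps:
c = 8 (c = sqrt(0 + 64) = sqrt(64) = 8)
u(B, h) = (8 + B)/(114 + h) (u(B, h) = (B + 8)/(h + 114) = (8 + B)/(114 + h))
u(84, 128)*(-2) = ((8 + 84)/(114 + 128))*(-2) = (92/242)*(-2) = ((1/242)*92)*(-2) = (46/121)*(-2) = -92/121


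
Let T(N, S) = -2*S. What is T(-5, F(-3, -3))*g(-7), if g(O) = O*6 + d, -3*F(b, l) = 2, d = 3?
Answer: -52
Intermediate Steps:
F(b, l) = -2/3 (F(b, l) = -1/3*2 = -2/3)
g(O) = 3 + 6*O (g(O) = O*6 + 3 = 6*O + 3 = 3 + 6*O)
T(-5, F(-3, -3))*g(-7) = (-2*(-2/3))*(3 + 6*(-7)) = 4*(3 - 42)/3 = (4/3)*(-39) = -52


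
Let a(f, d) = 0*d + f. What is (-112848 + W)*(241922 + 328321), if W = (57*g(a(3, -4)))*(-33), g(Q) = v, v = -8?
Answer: -55769765400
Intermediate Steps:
a(f, d) = f (a(f, d) = 0 + f = f)
g(Q) = -8
W = 15048 (W = (57*(-8))*(-33) = -456*(-33) = 15048)
(-112848 + W)*(241922 + 328321) = (-112848 + 15048)*(241922 + 328321) = -97800*570243 = -55769765400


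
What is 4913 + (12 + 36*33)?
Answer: 6113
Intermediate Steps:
4913 + (12 + 36*33) = 4913 + (12 + 1188) = 4913 + 1200 = 6113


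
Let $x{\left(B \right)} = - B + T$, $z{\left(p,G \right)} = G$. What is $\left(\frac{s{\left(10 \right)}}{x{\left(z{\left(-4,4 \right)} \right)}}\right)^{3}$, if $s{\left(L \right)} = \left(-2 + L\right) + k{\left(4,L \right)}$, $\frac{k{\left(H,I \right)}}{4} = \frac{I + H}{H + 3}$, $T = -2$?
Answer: $- \frac{512}{27} \approx -18.963$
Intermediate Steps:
$k{\left(H,I \right)} = \frac{4 \left(H + I\right)}{3 + H}$ ($k{\left(H,I \right)} = 4 \frac{I + H}{H + 3} = 4 \frac{H + I}{3 + H} = \frac{4 \left(H + I\right)}{3 + H}$)
$s{\left(L \right)} = \frac{2}{7} + \frac{11 L}{7}$ ($s{\left(L \right)} = \left(-2 + L\right) + \frac{4 \left(4 + L\right)}{3 + 4} = \left(-2 + L\right) + \frac{4 \left(4 + L\right)}{7} = \left(-2 + L\right) + 4 \cdot \frac{1}{7} \left(4 + L\right) = \left(-2 + L\right) + \left(\frac{16}{7} + \frac{4 L}{7}\right) = \frac{2}{7} + \frac{11 L}{7}$)
$x{\left(B \right)} = -2 - B$ ($x{\left(B \right)} = - B - 2 = -2 - B$)
$\left(\frac{s{\left(10 \right)}}{x{\left(z{\left(-4,4 \right)} \right)}}\right)^{3} = \left(\frac{\frac{2}{7} + \frac{11}{7} \cdot 10}{-2 - 4}\right)^{3} = \left(\frac{\frac{2}{7} + \frac{110}{7}}{-2 - 4}\right)^{3} = \left(\frac{16}{-6}\right)^{3} = \left(16 \left(- \frac{1}{6}\right)\right)^{3} = \left(- \frac{8}{3}\right)^{3} = - \frac{512}{27}$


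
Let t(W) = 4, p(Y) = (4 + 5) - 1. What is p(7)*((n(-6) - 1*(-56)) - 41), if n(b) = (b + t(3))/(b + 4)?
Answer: 128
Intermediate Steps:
p(Y) = 8 (p(Y) = 9 - 1 = 8)
n(b) = 1 (n(b) = (b + 4)/(b + 4) = (4 + b)/(4 + b) = 1)
p(7)*((n(-6) - 1*(-56)) - 41) = 8*((1 - 1*(-56)) - 41) = 8*((1 + 56) - 41) = 8*(57 - 41) = 8*16 = 128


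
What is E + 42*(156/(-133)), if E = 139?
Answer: 1705/19 ≈ 89.737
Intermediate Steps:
E + 42*(156/(-133)) = 139 + 42*(156/(-133)) = 139 + 42*(156*(-1/133)) = 139 + 42*(-156/133) = 139 - 936/19 = 1705/19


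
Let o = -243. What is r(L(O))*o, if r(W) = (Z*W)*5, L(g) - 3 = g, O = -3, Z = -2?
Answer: 0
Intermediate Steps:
L(g) = 3 + g
r(W) = -10*W (r(W) = -2*W*5 = -10*W)
r(L(O))*o = -10*(3 - 3)*(-243) = -10*0*(-243) = 0*(-243) = 0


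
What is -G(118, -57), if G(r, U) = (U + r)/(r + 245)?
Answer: -61/363 ≈ -0.16804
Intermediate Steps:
G(r, U) = (U + r)/(245 + r)
-G(118, -57) = -(-57 + 118)/(245 + 118) = -61/363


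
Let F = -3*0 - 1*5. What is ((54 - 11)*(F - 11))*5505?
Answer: -3787440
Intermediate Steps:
F = -5 (F = 0 - 5 = -5)
((54 - 11)*(F - 11))*5505 = ((54 - 11)*(-5 - 11))*5505 = (43*(-16))*5505 = -688*5505 = -3787440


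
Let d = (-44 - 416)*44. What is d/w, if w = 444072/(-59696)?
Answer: 151030880/55509 ≈ 2720.8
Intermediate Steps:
w = -55509/7462 (w = 444072*(-1/59696) = -55509/7462 ≈ -7.4389)
d = -20240 (d = -460*44 = -20240)
d/w = -20240/(-55509/7462) = -20240*(-7462/55509) = 151030880/55509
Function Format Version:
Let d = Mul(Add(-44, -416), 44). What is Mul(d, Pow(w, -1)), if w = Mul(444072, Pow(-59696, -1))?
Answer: Rational(151030880, 55509) ≈ 2720.8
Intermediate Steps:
w = Rational(-55509, 7462) (w = Mul(444072, Rational(-1, 59696)) = Rational(-55509, 7462) ≈ -7.4389)
d = -20240 (d = Mul(-460, 44) = -20240)
Mul(d, Pow(w, -1)) = Mul(-20240, Pow(Rational(-55509, 7462), -1)) = Mul(-20240, Rational(-7462, 55509)) = Rational(151030880, 55509)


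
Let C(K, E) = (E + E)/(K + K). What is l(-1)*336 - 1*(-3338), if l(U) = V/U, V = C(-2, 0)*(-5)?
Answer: 3338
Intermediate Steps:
C(K, E) = E/K (C(K, E) = (2*E)/((2*K)) = (2*E)*(1/(2*K)) = E/K)
V = 0 (V = (0/(-2))*(-5) = (0*(-½))*(-5) = 0*(-5) = 0)
l(U) = 0 (l(U) = 0/U = 0)
l(-1)*336 - 1*(-3338) = 0*336 - 1*(-3338) = 0 + 3338 = 3338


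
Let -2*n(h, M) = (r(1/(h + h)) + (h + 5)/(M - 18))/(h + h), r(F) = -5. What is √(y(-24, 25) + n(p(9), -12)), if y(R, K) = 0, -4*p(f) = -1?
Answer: 3*√230/20 ≈ 2.2749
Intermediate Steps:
p(f) = ¼ (p(f) = -¼*(-1) = ¼)
n(h, M) = -(-5 + (5 + h)/(-18 + M))/(4*h) (n(h, M) = -(-5 + (h + 5)/(M - 18))/(2*(h + h)) = -(-5 + (5 + h)/(-18 + M))/(2*(2*h)) = -(-5 + (5 + h)/(-18 + M))*1/(2*h)/2 = -(-5 + (5 + h)/(-18 + M))/(4*h))
√(y(-24, 25) + n(p(9), -12)) = √(0 + (-95 - 1*¼ + 5*(-12))/(4*(¼)*(-18 - 12))) = √(0 + (¼)*4*(-95 - ¼ - 60)/(-30)) = √(0 + (¼)*4*(-1/30)*(-621/4)) = √(0 + 207/40) = √(207/40) = 3*√230/20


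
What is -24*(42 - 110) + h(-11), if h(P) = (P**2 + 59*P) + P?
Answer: 1093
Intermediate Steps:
h(P) = P**2 + 60*P
-24*(42 - 110) + h(-11) = -24*(42 - 110) - 11*(60 - 11) = -24*(-68) - 11*49 = 1632 - 539 = 1093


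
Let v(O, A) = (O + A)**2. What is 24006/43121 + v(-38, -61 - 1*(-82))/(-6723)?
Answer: 148930369/289902483 ≈ 0.51373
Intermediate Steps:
v(O, A) = (A + O)**2
24006/43121 + v(-38, -61 - 1*(-82))/(-6723) = 24006/43121 + ((-61 - 1*(-82)) - 38)**2/(-6723) = 24006*(1/43121) + ((-61 + 82) - 38)**2*(-1/6723) = 24006/43121 + (21 - 38)**2*(-1/6723) = 24006/43121 + (-17)**2*(-1/6723) = 24006/43121 + 289*(-1/6723) = 24006/43121 - 289/6723 = 148930369/289902483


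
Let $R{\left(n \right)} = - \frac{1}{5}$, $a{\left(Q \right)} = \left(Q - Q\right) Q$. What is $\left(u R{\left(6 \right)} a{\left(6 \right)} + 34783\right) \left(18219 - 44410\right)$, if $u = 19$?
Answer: $-911001553$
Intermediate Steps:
$a{\left(Q \right)} = 0$ ($a{\left(Q \right)} = 0 Q = 0$)
$R{\left(n \right)} = - \frac{1}{5}$ ($R{\left(n \right)} = \left(-1\right) \frac{1}{5} = - \frac{1}{5}$)
$\left(u R{\left(6 \right)} a{\left(6 \right)} + 34783\right) \left(18219 - 44410\right) = \left(19 \left(- \frac{1}{5}\right) 0 + 34783\right) \left(18219 - 44410\right) = \left(\left(- \frac{19}{5}\right) 0 + 34783\right) \left(-26191\right) = \left(0 + 34783\right) \left(-26191\right) = 34783 \left(-26191\right) = -911001553$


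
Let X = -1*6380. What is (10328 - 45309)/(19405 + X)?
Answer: -34981/13025 ≈ -2.6857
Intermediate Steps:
X = -6380
(10328 - 45309)/(19405 + X) = (10328 - 45309)/(19405 - 6380) = -34981/13025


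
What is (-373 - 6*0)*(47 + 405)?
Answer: -168596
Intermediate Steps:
(-373 - 6*0)*(47 + 405) = (-373 + 0)*452 = -373*452 = -168596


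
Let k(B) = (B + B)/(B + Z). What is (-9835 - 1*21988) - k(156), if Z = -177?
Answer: -222657/7 ≈ -31808.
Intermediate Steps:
k(B) = 2*B/(-177 + B) (k(B) = (B + B)/(B - 177) = (2*B)/(-177 + B) = 2*B/(-177 + B))
(-9835 - 1*21988) - k(156) = (-9835 - 1*21988) - 2*156/(-177 + 156) = (-9835 - 21988) - 2*156/(-21) = -31823 - 2*156*(-1)/21 = -31823 - 1*(-104/7) = -31823 + 104/7 = -222657/7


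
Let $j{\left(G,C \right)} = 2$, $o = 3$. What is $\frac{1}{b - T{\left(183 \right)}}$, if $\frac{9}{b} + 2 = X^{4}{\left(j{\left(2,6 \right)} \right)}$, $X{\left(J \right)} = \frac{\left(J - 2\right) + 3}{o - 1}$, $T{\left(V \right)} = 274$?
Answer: $- \frac{49}{13282} \approx -0.0036892$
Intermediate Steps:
$X{\left(J \right)} = \frac{1}{2} + \frac{J}{2}$ ($X{\left(J \right)} = \frac{\left(J - 2\right) + 3}{3 - 1} = \frac{\left(-2 + J\right) + 3}{2} = \left(1 + J\right) \frac{1}{2} = \frac{1}{2} + \frac{J}{2}$)
$b = \frac{144}{49}$ ($b = \frac{9}{-2 + \left(\frac{1}{2} + \frac{1}{2} \cdot 2\right)^{4}} = \frac{9}{-2 + \left(\frac{1}{2} + 1\right)^{4}} = \frac{9}{-2 + \left(\frac{3}{2}\right)^{4}} = \frac{9}{-2 + \frac{81}{16}} = \frac{9}{\frac{49}{16}} = 9 \cdot \frac{16}{49} = \frac{144}{49} \approx 2.9388$)
$\frac{1}{b - T{\left(183 \right)}} = \frac{1}{\frac{144}{49} - 274} = \frac{1}{- \frac{13282}{49}} = - \frac{49}{13282}$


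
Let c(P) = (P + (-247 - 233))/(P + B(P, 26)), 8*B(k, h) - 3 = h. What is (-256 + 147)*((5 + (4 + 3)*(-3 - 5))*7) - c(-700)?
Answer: 216774883/5571 ≈ 38911.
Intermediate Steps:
B(k, h) = 3/8 + h/8
c(P) = (-480 + P)/(29/8 + P) (c(P) = (P + (-247 - 233))/(P + (3/8 + (⅛)*26)) = (P - 480)/(P + (3/8 + 13/4)) = (-480 + P)/(P + 29/8) = (-480 + P)/(29/8 + P))
(-256 + 147)*((5 + (4 + 3)*(-3 - 5))*7) - c(-700) = (-256 + 147)*((5 + (4 + 3)*(-3 - 5))*7) - 8*(-480 - 700)/(29 + 8*(-700)) = -109*(5 + 7*(-8))*7 - 8*(-1180)/(29 - 5600) = -109*(5 - 56)*7 - 8*(-1180)/(-5571) = -(-5559)*7 - 8*(-1)*(-1180)/5571 = -109*(-357) - 1*9440/5571 = 38913 - 9440/5571 = 216774883/5571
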